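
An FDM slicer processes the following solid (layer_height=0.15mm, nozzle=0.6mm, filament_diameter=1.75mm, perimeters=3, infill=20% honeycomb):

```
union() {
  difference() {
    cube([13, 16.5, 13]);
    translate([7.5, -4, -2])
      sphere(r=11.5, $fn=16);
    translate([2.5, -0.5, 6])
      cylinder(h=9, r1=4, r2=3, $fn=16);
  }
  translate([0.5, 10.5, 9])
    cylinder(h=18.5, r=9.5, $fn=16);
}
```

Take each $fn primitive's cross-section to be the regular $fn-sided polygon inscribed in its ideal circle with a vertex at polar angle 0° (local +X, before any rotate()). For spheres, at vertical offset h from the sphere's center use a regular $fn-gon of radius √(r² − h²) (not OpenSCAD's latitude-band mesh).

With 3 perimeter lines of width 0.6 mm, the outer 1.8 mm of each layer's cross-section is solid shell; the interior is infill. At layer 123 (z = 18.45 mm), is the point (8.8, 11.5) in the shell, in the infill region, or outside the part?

shell

At z = 18.45 mm: the cube is not intersected at this z (z outside [0, 13]); the sphere at (7.5, -4) is not intersected at this z (|z−center|=20.450 > r=11.5); the cone at (2.5, -0.5) is absent (z outside [6, 15]); Taking the first minus the rest: the first operand is absent here, so nothing remains; the r=9.5 cylinder at (0.5, 10.5) contributes a regular 16-gon of circumradius 9.5; Taking the union: only the r=9.5 cylinder at (0.5, 10.5) is present, so the union is just that shape — 1 connected region. Overall, the cross-section is a single solid region. The nearest boundary edge runs (10.00, 10.50)→(9.28, 14.14); distance from the point to it = 0.98 mm. The point is inside the cross-section, 0.98 mm from the nearest boundary — within the 1.8 mm shell band (3 × 0.6).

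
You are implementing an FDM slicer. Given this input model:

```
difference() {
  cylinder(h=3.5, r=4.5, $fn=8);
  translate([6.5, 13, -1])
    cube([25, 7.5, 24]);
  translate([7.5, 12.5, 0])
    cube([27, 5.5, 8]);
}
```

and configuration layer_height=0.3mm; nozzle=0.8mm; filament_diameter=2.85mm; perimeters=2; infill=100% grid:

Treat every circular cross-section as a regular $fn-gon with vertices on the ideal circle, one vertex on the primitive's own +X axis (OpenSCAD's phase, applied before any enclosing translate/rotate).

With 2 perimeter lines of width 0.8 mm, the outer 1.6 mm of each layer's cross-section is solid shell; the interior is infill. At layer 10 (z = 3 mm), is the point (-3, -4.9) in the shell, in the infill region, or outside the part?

outside

At z = 3 mm: the cylinder: section is a regular 8-gon, circumradius r=4.5; the cube at (6.5, 13) is present — its section is the full 25×7.5 rectangle; the cube at (7.5, 12.5) (footprint 27×5.5) is included at this height; Subtracting the remaining from the first: starting from the r=4.5 cylinder, the 25×7.5 cube at (6.5, 13) misses the remaining region (no effect); the 27×5.5 cube at (7.5, 12.5) misses the remaining region (no effect) — 1 connected region. Overall, the cross-section is a single solid region. The nearest boundary edge runs (-0.00, -4.50)→(-3.18, -3.18); distance from the point to it = 1.52 mm. The point is not inside any of the regions above, so it lies outside the cross-section (1.52 mm from the nearest boundary).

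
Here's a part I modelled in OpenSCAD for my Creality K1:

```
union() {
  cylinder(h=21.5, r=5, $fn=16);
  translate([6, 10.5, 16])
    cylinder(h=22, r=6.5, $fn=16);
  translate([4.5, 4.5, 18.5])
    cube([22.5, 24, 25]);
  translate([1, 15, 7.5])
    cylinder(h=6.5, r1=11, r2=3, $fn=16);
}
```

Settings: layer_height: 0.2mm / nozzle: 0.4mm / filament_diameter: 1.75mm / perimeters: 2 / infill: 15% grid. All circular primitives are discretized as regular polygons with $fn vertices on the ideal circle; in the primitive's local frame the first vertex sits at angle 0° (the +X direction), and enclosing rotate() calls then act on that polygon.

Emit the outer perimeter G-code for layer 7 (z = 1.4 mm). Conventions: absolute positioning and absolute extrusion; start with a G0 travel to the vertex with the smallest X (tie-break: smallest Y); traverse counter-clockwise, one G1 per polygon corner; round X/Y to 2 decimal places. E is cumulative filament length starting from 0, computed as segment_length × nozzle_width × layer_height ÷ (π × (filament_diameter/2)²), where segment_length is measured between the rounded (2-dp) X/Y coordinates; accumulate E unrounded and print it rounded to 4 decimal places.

G0 X-5.00 Y0.00 Z1.40
G1 X-4.62 Y-1.91 E0.0648
G1 X-3.54 Y-3.54 E0.1298
G1 X-1.91 Y-4.62 E0.1948
G1 X0.00 Y-5.00 E0.2596
G1 X1.91 Y-4.62 E0.3244
G1 X3.54 Y-3.54 E0.3894
G1 X4.62 Y-1.91 E0.4545
G1 X5.00 Y0.00 E0.5192
G1 X4.62 Y1.91 E0.5840
G1 X3.54 Y3.54 E0.6490
G1 X1.91 Y4.62 E0.7141
G1 X0.00 Y5.00 E0.7788
G1 X-1.91 Y4.62 E0.8436
G1 X-3.54 Y3.54 E0.9086
G1 X-4.62 Y1.91 E0.9737
G1 X-5.00 Y0.00 E1.0385

At z = 1.4 mm: the r=5 cylinder contributes a regular 16-gon of circumradius 5; the cylinder at (6, 10.5) does not reach this height (z outside [16, 38]); the cube at (4.5, 4.5) does not reach this height (z outside [18.5, 43.5]); the cone at (1, 15) is not intersected at this z (z outside [7.5, 14]); Combining (union): only the r=5 cylinder is present, so the union is just that shape — 1 connected region. The outline is a single polygon with 16 vertices. Extrusion per mm of travel: 0.4 × 0.2 / (π × 0.875²) = 0.033260. Accumulating E over each segment gives final E = 1.0385.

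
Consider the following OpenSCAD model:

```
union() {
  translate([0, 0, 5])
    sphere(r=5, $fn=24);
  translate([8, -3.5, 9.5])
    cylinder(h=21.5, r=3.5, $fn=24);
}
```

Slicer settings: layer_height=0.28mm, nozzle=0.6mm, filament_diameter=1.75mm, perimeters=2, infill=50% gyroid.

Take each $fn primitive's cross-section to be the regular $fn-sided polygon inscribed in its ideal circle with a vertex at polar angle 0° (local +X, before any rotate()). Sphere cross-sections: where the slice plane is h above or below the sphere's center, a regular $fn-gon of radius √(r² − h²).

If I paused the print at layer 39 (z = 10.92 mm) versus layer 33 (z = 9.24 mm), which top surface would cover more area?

Layer 39 (z = 10.92): the sphere is not intersected at this z (|z−center|=5.920 > r=5); the cylinder at (8, -3.5): section is a regular 24-gon, circumradius r=3.5 (area = (24/2)·3.500²·sin(360°/24) = 38.05 mm²); Taking the union: only the r=3.5 cylinder at (8, -3.5) is present, so the union is just that shape — area = 38.05 mm². So its area = 38.05 mm². Layer 33 (z = 9.24): the sphere: section is a regular 24-gon, circumradius = √(r²−h²) = √(5²−4.24²) = 2.650 (area = (24/2)·2.650²·sin(360°/24) = 21.81 mm²); the cylinder at (8, -3.5) is absent (z outside [9.5, 31]); Taking the union: only the r=5 sphere is present, so the union is just that shape — area = 21.81 mm². So its area = 21.81 mm². Layer 39 is larger (38.05 vs 21.81 mm²).

layer 39 (z = 10.92 mm)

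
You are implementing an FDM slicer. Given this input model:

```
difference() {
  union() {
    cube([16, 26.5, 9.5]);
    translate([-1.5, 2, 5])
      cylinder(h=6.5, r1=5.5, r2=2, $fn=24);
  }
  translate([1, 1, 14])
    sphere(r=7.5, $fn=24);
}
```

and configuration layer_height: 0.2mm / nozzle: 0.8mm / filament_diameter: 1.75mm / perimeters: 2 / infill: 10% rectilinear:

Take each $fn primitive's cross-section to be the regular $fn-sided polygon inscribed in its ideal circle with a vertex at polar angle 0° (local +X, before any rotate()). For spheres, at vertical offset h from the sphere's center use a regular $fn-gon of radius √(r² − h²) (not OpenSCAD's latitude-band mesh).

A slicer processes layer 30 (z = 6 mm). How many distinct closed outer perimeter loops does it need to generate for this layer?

At z = 6 mm: the cube (footprint 16×26.5) is included at this height; the cone at (-1.5, 2): at t=0.154 of its height the radius interpolates to r₁+(r₂−r₁)t = 4.962, giving a regular 24-gon of that circumradius; Combining (union): the regions partially overlap (shared area 18.41 mm²), so overlapping operands fuse into one piece — 1 connected region; the sphere at (1, 1) does not reach this height (|z−center|=8.000 > r=7.5); Taking the first minus the rest: none of the subtracted shapes is present at this height, so that combined region is unchanged — 1 connected region. The result has 1 disconnected region.

1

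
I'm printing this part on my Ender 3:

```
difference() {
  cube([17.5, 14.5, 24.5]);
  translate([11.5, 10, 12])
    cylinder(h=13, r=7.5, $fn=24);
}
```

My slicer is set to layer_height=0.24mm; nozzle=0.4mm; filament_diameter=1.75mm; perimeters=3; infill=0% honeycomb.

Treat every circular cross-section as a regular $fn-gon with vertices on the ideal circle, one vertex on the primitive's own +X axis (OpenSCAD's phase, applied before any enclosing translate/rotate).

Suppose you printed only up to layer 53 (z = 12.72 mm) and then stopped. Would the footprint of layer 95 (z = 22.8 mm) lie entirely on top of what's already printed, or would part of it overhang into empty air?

Compare the two slices. At z = 12.72: the cube is present — its section is the full 17.5×14.5 rectangle (area 253.75 mm²); the r=7.5 cylinder at (11.5, 10) contributes a regular 24-gon of circumradius 7.5 (area = (24/2)·7.500²·sin(360°/24) = 174.70 mm²); After the difference (first − rest): starting from the 17.5×14.5 cube (253.75 mm²), the r=7.5 cylinder at (11.5, 10) partially overlaps it — only the 141.34 mm² overlap (of its 174.70 mm²) is removed, clipping the outline — area = 112.41 mm². At z = 22.8: the cube (footprint 17.5×14.5) is included at this height (area 253.75 mm²); the r=7.5 cylinder at (11.5, 10) contributes a regular 24-gon of circumradius 7.5 (area = (24/2)·7.500²·sin(360°/24) = 174.70 mm²); Taking the first minus the rest: starting from the 17.5×14.5 cube (253.75 mm²), the r=7.5 cylinder at (11.5, 10) partially overlaps it — only the 141.34 mm² overlap (of its 174.70 mm²) is removed, clipping the outline — area = 112.41 mm². Checking containment: the cross-section at z = 22.8 is a subset of the cross-section at z = 12.72.

entirely on top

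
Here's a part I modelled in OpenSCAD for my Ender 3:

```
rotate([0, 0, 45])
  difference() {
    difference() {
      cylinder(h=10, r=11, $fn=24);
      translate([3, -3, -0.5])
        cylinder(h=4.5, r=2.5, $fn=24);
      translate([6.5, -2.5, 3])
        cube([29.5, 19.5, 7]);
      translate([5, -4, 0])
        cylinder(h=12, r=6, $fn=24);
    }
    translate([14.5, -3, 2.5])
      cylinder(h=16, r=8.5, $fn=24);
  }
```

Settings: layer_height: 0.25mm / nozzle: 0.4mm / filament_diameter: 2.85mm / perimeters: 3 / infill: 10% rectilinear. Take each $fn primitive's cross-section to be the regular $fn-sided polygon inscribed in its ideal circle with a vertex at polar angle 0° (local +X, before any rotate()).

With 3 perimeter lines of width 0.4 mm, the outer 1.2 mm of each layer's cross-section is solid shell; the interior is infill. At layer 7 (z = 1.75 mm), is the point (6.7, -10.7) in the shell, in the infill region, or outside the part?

At z = 1.75 mm: the r=11 cylinder contributes a regular 24-gon of circumradius 11; the r=2.5 cylinder at (3, -3) gives a regular 24-gon of circumradius 2.5 (constant along its height); the cube at (6.5, -2.5) does not reach this height (z outside [3, 10]); the r=6 cylinder at (5, -4) contributes a regular 24-gon of circumradius 6; After the difference (first − rest): starting from the r=11 cylinder, the r=2.5 cylinder at (3, -3) lies wholly inside it (removes its full 19.41 mm² and its 15.66 mm outline becomes a hole wall); the r=6 cylinder at (5, -4) partially overlaps it — only the 82.17 mm² overlap (of its 111.81 mm²) is removed, clipping the outline — 1 connected region; the cylinder at (14.5, -3) does not reach this height (z outside [2.5, 18.5]); Subtracting the remaining from the first: none of the subtracted shapes is present at this height, so that combined region is unchanged — 1 connected region; (whole slice rotated 45° about Z — lengths, areas and connectivity unchanged). Overall, the cross-section is a single solid region. Undo the 45° rotation: the query point maps to (-2.828, -12.304) in the un-rotated model frame. The nearest boundary edge runs (-0.00, -11.00)→(-2.85, -10.63); distance from the point to it = 1.66 mm. The point is not inside any of the regions above, so it lies outside the cross-section (1.66 mm from the nearest boundary).

outside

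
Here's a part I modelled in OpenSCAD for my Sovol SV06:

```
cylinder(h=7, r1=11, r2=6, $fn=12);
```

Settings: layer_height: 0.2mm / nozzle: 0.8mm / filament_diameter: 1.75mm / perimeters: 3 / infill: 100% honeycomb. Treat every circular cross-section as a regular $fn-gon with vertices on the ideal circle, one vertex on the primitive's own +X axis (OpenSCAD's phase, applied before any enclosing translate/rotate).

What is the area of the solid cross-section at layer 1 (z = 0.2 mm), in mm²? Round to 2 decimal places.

At z = 0.2 mm: the cone (r1=11→r2=6) has section circumradius 10.857 here — a regular 12-gon (area = (12/2)·10.857²·sin(360°/12) = 353.63 mm²). Overall, the cross-section is a single solid region. Net area = 353.63 mm².

353.63 mm²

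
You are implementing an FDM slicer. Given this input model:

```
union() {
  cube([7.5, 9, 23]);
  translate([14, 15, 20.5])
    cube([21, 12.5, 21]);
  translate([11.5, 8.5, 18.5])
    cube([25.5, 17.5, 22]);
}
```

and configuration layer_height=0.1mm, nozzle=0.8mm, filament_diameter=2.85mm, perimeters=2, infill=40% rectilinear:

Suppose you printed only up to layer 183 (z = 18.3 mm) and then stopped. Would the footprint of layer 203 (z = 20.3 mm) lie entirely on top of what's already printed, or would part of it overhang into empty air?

Compare the two slices. At z = 18.3: the cube (footprint 7.5×9) is included at this height (area 67.50 mm²); the cube at (14, 15) does not reach this height (z outside [20.5, 41.5]); the cube at (11.5, 8.5) is not intersected at this z (z outside [18.5, 40.5]); Merging all regions: only the 7.5×9 cube is present, so the union is just that shape — area = 67.50 mm². At z = 20.3: the 7.5×9 cube contributes its full rectangle (area 67.50 mm²); the cube at (14, 15) does not reach this height (z outside [20.5, 41.5]); the cube at (11.5, 8.5) is present — its section is the full 25.5×17.5 rectangle (area 446.25 mm²); Combining (union): the 2 present regions are separate (no shared area or edge), so areas and boundary lengths simply add and each stays a separate island — area = 513.75 mm². Checking containment: at z = 20.3 the cross-section extends beyond the z = 18.3 cross-section by about 446.25 mm².

part overhangs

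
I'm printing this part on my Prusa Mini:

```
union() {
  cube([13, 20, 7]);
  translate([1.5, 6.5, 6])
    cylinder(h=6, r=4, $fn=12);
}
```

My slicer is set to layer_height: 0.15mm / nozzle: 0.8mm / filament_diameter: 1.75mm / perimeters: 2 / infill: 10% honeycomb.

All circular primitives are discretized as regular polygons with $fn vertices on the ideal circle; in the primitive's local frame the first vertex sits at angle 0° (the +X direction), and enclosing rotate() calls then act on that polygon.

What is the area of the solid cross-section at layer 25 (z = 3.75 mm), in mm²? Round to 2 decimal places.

At z = 3.75 mm: the 13×20 cube contributes its full rectangle (area 260.00 mm²); the cylinder at (1.5, 6.5) is not intersected at this z (z outside [6, 12]); Taking the union: only the 13×20 cube is present, so the union is just that shape — area = 260.00 mm². Overall, the cross-section is a single solid region. Net area = 260.00 mm².

260.00 mm²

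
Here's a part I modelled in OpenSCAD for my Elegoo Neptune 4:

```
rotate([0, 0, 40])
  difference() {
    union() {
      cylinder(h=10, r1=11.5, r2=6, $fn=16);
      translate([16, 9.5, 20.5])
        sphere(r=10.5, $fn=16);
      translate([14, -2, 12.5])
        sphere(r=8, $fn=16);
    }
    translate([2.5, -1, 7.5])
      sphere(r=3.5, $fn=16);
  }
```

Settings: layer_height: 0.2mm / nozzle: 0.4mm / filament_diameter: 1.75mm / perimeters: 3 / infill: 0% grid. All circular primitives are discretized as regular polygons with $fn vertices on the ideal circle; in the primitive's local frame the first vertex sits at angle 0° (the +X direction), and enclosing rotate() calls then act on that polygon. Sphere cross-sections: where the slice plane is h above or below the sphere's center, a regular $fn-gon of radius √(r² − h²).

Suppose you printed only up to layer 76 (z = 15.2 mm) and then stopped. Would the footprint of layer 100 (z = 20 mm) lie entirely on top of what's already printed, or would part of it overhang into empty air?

part overhangs

Compare the two slices. At z = 15.2: the cone is absent (z outside [0, 10]); the r=10.5 sphere at (16, 9.5) slices to a regular 16-gon of circumradius 9.064 (√(r²−h²) with h=5.3 from center) (area = (16/2)·9.064²·sin(360°/16) = 251.53 mm²); the r=8 sphere at (14, -2) slices to a regular 16-gon of circumradius 7.531 (√(r²−h²) with h=2.7 from center) (area = (16/2)·7.531²·sin(360°/16) = 173.62 mm²); Merging all regions: the regions partially overlap — summed areas 425.15 mm² minus the doubly-counted overlap 37.06 mm² gives 388.09 mm² — area = 388.09 mm²; the sphere at (2.5, -1) does not reach this height (|z−center|=7.700 > r=3.5); Subtracting the remaining from the first: none of the subtracted shapes is present at this height, so the result so far is unchanged — area = 388.09 mm²; (whole slice rotated 40° about Z — lengths, areas and connectivity unchanged). At z = 20: the cone is absent (z outside [0, 10]); the r=10.5 sphere at (16, 9.5) slices to a regular 16-gon of circumradius 10.488 (√(r²−h²) with h=0.5 from center) (area = (16/2)·10.488²·sin(360°/16) = 336.76 mm²); the r=8 sphere at (14, -2) slices to a regular 16-gon of circumradius 2.784 (√(r²−h²) with h=7.5 from center) (area = (16/2)·2.784²·sin(360°/16) = 23.73 mm²); Merging all regions: the regions partially overlap — summed areas 360.49 mm² minus the doubly-counted overlap 4.54 mm² gives 355.95 mm² — area = 355.95 mm²; the sphere at (2.5, -1) is not intersected at this z (|z−center|=12.500 > r=3.5); Taking the first minus the rest: none of the subtracted shapes is present at this height, so that combined region is unchanged — area = 355.95 mm²; (rotated 40° about Z; rotation is an isometry so areas/perimeters/island counts are preserved). Checking containment: at z = 20 the cross-section extends beyond the z = 15.2 cross-section by about 66.49 mm².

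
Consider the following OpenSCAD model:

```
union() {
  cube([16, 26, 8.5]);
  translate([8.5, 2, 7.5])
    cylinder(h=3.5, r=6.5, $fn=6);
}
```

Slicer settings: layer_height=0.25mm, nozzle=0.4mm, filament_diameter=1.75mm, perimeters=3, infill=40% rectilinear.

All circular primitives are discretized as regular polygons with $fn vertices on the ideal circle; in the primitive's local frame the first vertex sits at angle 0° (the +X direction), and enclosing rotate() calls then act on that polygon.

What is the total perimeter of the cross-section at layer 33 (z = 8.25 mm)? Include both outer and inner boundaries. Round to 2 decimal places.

88.19 mm

At z = 8.25 mm: the cube is present — its section is the full 16×26 rectangle (perimeter 84.00 mm); the r=6.5 cylinder at (8.5, 2) gives a regular 6-gon of circumradius 6.5 (constant along its height) (perimeter = 2·6·6.500·sin(180°/6) = 39.00 mm); Taking the union: the regions partially overlap (shared area 78.57 mm²), so the edge portions inside another operand are dropped and the merged outline is re-measured after clipping — boundary = 88.19 mm. Overall, the cross-section is a single solid region. Total boundary length (outer) = 88.19 mm.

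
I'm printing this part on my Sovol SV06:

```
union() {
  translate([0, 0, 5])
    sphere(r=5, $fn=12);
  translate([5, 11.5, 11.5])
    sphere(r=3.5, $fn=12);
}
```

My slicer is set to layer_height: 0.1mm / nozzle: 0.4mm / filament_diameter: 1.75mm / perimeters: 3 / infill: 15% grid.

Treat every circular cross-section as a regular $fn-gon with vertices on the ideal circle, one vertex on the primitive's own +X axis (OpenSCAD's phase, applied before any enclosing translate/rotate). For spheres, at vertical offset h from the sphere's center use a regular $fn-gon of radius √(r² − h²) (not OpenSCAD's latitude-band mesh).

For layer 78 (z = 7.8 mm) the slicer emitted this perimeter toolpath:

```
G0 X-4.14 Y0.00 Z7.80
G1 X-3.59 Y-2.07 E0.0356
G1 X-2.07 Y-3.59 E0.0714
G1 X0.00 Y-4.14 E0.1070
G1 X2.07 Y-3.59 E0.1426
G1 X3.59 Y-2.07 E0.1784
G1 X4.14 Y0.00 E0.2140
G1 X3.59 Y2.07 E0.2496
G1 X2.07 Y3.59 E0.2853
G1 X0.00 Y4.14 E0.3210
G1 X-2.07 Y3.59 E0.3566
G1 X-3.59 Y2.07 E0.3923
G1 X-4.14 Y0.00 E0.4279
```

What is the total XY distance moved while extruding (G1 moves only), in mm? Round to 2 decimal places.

Sum the Euclidean lengths of each G1 segment: total = 25.73 mm.

25.73 mm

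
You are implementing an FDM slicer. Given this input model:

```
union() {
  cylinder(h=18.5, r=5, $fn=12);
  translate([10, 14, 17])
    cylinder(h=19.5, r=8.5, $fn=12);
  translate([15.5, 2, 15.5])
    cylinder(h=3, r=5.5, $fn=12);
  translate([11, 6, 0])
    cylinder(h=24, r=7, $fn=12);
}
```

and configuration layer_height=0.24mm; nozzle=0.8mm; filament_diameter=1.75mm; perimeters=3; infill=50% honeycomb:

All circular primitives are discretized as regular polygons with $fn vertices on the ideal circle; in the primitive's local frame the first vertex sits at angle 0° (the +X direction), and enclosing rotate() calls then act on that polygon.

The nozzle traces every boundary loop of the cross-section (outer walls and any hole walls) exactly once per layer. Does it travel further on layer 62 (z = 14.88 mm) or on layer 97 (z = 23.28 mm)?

Layer 62 (z = 14.88): the r=5 cylinder contributes a regular 12-gon of circumradius 5 (perimeter = 2·12·5.000·sin(180°/12) = 31.06 mm); the cylinder at (10, 14) is not intersected at this z (z outside [17, 36.5]); the cylinder at (15.5, 2) is not intersected at this z (z outside [15.5, 18.5]); the r=7 cylinder at (11, 6) gives a regular 12-gon of circumradius 7 (constant along its height) (perimeter = 2·12·7.000·sin(180°/12) = 43.48 mm); Combining (union): the 2 present regions are separate (no shared area or edge), so areas and boundary lengths simply add and each stays a separate island — boundary = 74.54 mm. So its perimeter = 74.54 mm. Layer 97 (z = 23.28): the cylinder does not reach this height (z outside [0, 18.5]); the r=8.5 cylinder at (10, 14) gives a regular 12-gon of circumradius 8.5 (constant along its height) (perimeter = 2·12·8.500·sin(180°/12) = 52.80 mm); the cylinder at (15.5, 2) is not intersected at this z (z outside [15.5, 18.5]); the cylinder at (11, 6): section is a regular 12-gon, circumradius r=7 (perimeter = 2·12·7.000·sin(180°/12) = 43.48 mm); Merging all regions: the regions partially overlap (shared area 63.47 mm²), so the edge portions inside another operand are dropped and the merged outline is re-measured after clipping — boundary = 65.52 mm. So its perimeter = 65.52 mm. Layer 62 is larger (74.54 vs 65.52 mm).

layer 62 (z = 14.88 mm)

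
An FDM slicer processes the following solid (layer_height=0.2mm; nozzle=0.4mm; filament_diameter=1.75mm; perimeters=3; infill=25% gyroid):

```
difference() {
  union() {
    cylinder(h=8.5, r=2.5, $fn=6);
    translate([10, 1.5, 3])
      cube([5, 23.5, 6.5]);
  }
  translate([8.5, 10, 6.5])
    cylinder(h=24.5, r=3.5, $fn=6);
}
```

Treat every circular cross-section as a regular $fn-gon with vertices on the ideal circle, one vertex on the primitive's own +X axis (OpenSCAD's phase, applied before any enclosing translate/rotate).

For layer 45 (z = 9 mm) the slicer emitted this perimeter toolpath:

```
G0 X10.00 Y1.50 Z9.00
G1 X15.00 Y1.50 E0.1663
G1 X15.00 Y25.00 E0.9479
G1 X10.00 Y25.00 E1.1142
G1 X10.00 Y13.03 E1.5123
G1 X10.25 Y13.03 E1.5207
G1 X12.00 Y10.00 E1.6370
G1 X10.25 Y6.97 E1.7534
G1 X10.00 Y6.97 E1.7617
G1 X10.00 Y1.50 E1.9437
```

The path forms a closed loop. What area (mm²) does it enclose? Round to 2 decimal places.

110.68 mm²

Apply the shoelace formula to the sequence of (X, Y) vertices; enclosed area = 110.68 mm².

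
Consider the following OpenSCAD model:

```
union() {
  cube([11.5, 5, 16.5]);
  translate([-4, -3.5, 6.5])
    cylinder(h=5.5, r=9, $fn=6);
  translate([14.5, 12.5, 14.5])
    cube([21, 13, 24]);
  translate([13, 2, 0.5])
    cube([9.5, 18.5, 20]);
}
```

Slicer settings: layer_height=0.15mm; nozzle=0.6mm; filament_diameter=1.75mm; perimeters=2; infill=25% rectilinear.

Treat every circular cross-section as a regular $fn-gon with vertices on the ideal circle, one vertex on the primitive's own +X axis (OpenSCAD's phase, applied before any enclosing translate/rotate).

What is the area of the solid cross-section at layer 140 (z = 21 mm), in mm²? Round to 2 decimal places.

At z = 21 mm: the cube is absent (z outside [0, 16.5]); the cylinder at (-4, -3.5) does not reach this height (z outside [6.5, 12]); the 21×13 cube at (14.5, 12.5) contributes its full rectangle (area 273.00 mm²); the cube at (13, 2) is absent (z outside [0.5, 20.5]); Taking the union: only the 21×13 cube at (14.5, 12.5) is present, so the union is just that shape — area = 273.00 mm². Overall, the cross-section is a single solid region. Net area = 273.00 mm².

273.00 mm²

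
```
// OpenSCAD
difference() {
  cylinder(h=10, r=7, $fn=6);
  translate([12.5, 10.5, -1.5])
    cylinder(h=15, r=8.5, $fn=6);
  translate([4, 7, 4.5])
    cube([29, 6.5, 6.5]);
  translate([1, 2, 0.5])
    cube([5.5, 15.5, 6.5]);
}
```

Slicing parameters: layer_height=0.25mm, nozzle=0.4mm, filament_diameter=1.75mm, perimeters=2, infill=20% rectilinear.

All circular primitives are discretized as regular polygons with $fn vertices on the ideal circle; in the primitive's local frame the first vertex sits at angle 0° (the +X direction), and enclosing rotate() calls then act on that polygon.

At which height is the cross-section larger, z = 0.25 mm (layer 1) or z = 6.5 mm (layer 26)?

layer 1 (z = 0.25 mm)

Layer 1 (z = 0.25): the r=7 cylinder contributes a regular 6-gon of circumradius 7 (area = (6/2)·7.000²·sin(360°/6) = 127.31 mm²); the r=8.5 cylinder at (12.5, 10.5) contributes a regular 6-gon of circumradius 8.5 (area = (6/2)·8.500²·sin(360°/6) = 187.71 mm²); the cube at (4, 7) does not reach this height (z outside [4.5, 11]); the cube at (1, 2) does not reach this height (z outside [0.5, 7]); Subtracting the remaining from the first: starting from the r=7 cylinder (127.31 mm²), the r=8.5 cylinder at (12.5, 10.5) misses the remaining region (no effect) — area = 127.31 mm². So its area = 127.31 mm². Layer 26 (z = 6.5): the r=7 cylinder contributes a regular 6-gon of circumradius 7 (area = (6/2)·7.000²·sin(360°/6) = 127.31 mm²); the cylinder at (12.5, 10.5): section is a regular 6-gon, circumradius r=8.5 (area = (6/2)·8.500²·sin(360°/6) = 187.71 mm²); the cube at (4, 7) is present — its section is the full 29×6.5 rectangle (area 188.50 mm²); the cube at (1, 2) (footprint 5.5×15.5) is included at this height (area 85.25 mm²); Subtracting the remaining from the first: starting from the r=7 cylinder (127.31 mm²), the r=8.5 cylinder at (12.5, 10.5) misses the remaining region (no effect); the 29×6.5 cube at (4, 7) misses the remaining region (no effect); the 5.5×15.5 cube at (1, 2) partially overlaps it — only the 14.92 mm² overlap (of its 85.25 mm²) is removed, clipping the outline — area = 112.39 mm². So its area = 112.39 mm². Layer 1 is larger (127.31 vs 112.39 mm²).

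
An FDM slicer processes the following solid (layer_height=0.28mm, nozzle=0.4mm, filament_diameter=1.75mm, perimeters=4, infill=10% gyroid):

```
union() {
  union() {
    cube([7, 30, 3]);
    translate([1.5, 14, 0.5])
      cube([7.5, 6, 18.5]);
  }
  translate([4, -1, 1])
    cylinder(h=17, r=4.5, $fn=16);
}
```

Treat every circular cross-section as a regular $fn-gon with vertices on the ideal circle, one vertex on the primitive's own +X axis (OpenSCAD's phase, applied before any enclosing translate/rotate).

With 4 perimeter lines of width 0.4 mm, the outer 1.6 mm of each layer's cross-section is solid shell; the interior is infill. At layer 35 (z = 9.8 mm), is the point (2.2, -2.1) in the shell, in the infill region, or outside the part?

infill

At z = 9.8 mm: the cube is not intersected at this z (z outside [0, 3]); the cube at (1.5, 14) is present — its section is the full 7.5×6 rectangle; Combining (union): only the 7.5×6 cube at (1.5, 14) is present, so the union is just that shape — 1 connected region; the r=4.5 cylinder at (4, -1) contributes a regular 16-gon of circumradius 4.5; Taking the union: the 2 present regions are separate (no shared area or edge), so areas and boundary lengths simply add and each stays a separate island — 2 connected regions. Overall, the cross-section has 2 separate islands. The nearest boundary edge runs (0.82, -4.18)→(-0.16, -2.72); distance from the point to it = 2.31 mm. (Shell/infill is judged within the island containing the point — the largest one.) The point is inside the cross-section and 2.31 mm from the nearest boundary — more than the 1.6 mm shell width (4 × 0.4), so it's in the infill interior.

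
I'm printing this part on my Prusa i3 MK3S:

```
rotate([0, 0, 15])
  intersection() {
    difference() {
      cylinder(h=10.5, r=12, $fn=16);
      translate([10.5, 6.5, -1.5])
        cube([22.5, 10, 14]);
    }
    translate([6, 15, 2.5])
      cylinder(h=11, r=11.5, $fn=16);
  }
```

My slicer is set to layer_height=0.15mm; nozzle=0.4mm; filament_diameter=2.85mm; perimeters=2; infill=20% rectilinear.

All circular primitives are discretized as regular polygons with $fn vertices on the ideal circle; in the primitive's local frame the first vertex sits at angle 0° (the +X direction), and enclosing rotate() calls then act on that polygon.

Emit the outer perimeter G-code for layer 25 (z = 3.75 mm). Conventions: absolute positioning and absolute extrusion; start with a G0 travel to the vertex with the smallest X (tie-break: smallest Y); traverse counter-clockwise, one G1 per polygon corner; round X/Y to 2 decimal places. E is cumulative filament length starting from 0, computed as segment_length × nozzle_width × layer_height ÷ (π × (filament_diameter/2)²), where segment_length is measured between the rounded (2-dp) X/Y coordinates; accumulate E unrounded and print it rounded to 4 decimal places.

At z = 3.75 mm: the r=12 cylinder contributes a regular 16-gon of circumradius 12; the cube at (10.5, 6.5) is present — its section is the full 22.5×10 rectangle; Subtracting the remaining from the first: starting from the r=12 cylinder, the 22.5×10 cube at (10.5, 6.5) misses the remaining region (no effect) — 1 connected region; the cylinder at (6, 15): section is a regular 16-gon, circumradius r=11.5; After intersecting: the r=11.5 cylinder at (6, 15) partially overlaps that combined region; clipping to the common part keeps 80.95 mm² — 1 connected region; (whole slice rotated 15° about Z — lengths, areas and connectivity unchanged). The outline is a single polygon with 11 vertices. Extrusion per mm of travel: 0.4 × 0.15 / (π × 1.425²) = 0.009405. Accumulating E over each segment gives final E = 0.3549.

G0 X-7.40 Y9.42 Z3.75
G1 X-7.21 Y9.04 E0.0040
G1 X-3.84 Y6.08 E0.0462
G1 X0.41 Y4.64 E0.0884
G1 X4.89 Y4.93 E0.1306
G1 X8.91 Y6.92 E0.1728
G1 X9.37 Y7.44 E0.1793
G1 X6.00 Y10.39 E0.2215
G1 X1.57 Y11.90 E0.2655
G1 X-3.11 Y11.59 E0.3096
G1 X-7.31 Y9.52 E0.3536
G1 X-7.40 Y9.42 E0.3549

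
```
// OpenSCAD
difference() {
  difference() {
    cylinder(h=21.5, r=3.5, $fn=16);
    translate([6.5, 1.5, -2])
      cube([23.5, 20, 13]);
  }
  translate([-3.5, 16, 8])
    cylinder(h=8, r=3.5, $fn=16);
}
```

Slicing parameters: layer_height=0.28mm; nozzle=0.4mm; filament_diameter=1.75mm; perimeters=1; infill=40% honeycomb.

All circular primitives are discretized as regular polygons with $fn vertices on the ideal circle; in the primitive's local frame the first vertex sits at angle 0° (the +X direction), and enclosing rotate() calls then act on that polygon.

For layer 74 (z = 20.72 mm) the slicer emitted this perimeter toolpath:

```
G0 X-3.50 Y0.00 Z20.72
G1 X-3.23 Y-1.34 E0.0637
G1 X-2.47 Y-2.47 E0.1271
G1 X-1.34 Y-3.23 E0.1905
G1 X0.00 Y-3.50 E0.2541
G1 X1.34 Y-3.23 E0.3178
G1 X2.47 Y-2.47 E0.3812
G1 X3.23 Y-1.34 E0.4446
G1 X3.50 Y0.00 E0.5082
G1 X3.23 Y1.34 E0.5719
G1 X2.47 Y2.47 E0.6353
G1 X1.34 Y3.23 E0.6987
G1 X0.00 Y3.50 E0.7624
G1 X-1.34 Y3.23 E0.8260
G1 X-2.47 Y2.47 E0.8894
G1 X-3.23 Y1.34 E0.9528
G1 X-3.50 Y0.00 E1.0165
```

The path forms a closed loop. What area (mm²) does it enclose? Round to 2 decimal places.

37.43 mm²

Apply the shoelace formula to the sequence of (X, Y) vertices; enclosed area = 37.43 mm².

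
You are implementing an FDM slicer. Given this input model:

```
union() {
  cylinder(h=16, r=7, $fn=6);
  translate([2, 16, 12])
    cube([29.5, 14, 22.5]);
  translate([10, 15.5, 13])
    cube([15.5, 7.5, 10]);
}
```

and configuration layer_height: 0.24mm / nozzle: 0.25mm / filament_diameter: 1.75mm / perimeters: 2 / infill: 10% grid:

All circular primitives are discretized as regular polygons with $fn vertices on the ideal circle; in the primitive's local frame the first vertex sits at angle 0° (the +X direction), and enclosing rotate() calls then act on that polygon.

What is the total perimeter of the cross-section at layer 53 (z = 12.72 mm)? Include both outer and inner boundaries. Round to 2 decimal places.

At z = 12.72 mm: the cylinder: section is a regular 6-gon, circumradius r=7 (perimeter = 2·6·7.000·sin(180°/6) = 42.00 mm); the 29.5×14 cube at (2, 16) contributes its full rectangle (perimeter 87.00 mm); the cube at (10, 15.5) does not reach this height (z outside [13, 23]); Merging all regions: the 2 present regions are separate (no shared area or edge), so areas and boundary lengths simply add and each stays a separate island — boundary = 129.00 mm. Overall, the cross-section has 2 separate islands. Total boundary length (outer) = 129.00 mm.

129.00 mm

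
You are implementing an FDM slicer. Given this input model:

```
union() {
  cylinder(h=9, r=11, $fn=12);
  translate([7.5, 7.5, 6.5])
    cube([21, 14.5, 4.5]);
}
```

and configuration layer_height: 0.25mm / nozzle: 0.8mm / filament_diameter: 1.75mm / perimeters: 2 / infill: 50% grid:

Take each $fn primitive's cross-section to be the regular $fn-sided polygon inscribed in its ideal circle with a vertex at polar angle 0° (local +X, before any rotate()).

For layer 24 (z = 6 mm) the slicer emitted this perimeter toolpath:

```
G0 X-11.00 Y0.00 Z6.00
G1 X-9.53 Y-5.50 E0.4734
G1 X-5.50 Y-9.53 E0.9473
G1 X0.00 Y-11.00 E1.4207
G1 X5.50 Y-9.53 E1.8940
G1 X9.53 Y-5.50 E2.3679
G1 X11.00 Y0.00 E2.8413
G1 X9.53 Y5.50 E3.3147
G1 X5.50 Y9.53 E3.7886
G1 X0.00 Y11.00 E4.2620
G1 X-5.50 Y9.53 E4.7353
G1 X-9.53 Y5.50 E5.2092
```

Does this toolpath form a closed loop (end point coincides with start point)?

no

Start point (G0): (-11.00, 0.00). End point (last G1): the path does not return to the start — open.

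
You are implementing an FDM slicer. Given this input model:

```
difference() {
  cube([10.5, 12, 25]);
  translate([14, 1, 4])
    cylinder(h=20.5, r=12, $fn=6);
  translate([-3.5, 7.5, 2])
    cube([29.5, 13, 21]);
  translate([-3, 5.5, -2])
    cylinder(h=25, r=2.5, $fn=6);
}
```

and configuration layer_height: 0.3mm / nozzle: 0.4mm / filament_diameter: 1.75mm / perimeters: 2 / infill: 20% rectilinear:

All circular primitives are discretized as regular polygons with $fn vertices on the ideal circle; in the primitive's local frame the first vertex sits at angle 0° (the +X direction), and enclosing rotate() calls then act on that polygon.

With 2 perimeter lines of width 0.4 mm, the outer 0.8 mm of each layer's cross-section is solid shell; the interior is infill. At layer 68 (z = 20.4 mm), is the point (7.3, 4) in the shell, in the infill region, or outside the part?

At z = 20.4 mm: the cube (footprint 10.5×12) is included at this height; the r=12 cylinder at (14, 1) contributes a regular 6-gon of circumradius 12; the 29.5×13 cube at (-3.5, 7.5) contributes its full rectangle; the r=2.5 cylinder at (-3, 5.5) contributes a regular 6-gon of circumradius 2.5; Subtracting the remaining from the first: starting from the 10.5×12 cube, the r=12 cylinder at (14, 1) partially overlaps it — only the 65.37 mm² overlap (of its 374.12 mm²) is removed, clipping the outline; the 29.5×13 cube at (-3.5, 7.5) partially overlaps it — only the 33.15 mm² overlap (of its 383.50 mm²) is removed, clipping the outline; the r=2.5 cylinder at (-3, 5.5) misses the remaining region (no effect) — 1 connected region. Overall, the cross-section is a single solid region. The nearest boundary edge runs (5.75, 7.50)→(2.00, 1.00); distance from the point to it = 3.09 mm. The point is not inside any of the regions above, so it lies outside the cross-section (3.09 mm from the nearest boundary).

outside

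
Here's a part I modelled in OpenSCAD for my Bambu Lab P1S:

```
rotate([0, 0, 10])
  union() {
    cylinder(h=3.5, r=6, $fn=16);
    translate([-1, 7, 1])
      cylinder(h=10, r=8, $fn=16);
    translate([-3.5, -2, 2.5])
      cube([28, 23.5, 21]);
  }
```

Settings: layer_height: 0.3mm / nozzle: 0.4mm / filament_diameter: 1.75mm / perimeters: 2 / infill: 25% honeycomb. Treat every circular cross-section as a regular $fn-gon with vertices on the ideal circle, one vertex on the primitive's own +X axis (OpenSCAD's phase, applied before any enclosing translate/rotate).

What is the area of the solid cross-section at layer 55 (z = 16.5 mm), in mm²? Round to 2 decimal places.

658.00 mm²

At z = 16.5 mm: the cylinder does not reach this height (z outside [0, 3.5]); the cylinder at (-1, 7) is not intersected at this z (z outside [1, 11]); the cube at (-3.5, -2) is present — its section is the full 28×23.5 rectangle (area 658.00 mm²); Merging all regions: only the 28×23.5 cube at (-3.5, -2) is present, so the union is just that shape — area = 658.00 mm²; (whole slice rotated 10° about Z — lengths, areas and connectivity unchanged). Overall, the cross-section is a single solid region. Net area = 658.00 mm².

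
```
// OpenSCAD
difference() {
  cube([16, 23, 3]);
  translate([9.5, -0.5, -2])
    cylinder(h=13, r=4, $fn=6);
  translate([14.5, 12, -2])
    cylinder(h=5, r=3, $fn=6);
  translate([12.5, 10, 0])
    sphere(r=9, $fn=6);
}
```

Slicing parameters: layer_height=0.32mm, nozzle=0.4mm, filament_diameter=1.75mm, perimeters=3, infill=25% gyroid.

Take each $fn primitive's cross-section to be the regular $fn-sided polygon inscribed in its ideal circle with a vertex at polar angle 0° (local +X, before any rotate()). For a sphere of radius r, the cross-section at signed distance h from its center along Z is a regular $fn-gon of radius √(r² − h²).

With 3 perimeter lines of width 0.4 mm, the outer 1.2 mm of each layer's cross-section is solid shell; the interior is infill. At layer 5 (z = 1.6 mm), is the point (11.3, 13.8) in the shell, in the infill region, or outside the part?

At z = 1.6 mm: the 16×23 cube contributes its full rectangle; the r=4 cylinder at (9.5, -0.5) contributes a regular 6-gon of circumradius 4; the cylinder at (14.5, 12): section is a regular 6-gon, circumradius r=3; the sphere at (12.5, 10): section is a regular 6-gon, circumradius = √(r²−h²) = √(9²−1.6²) = 8.857; Taking the first minus the rest: starting from the 16×23 cube, the r=4 cylinder at (9.5, -0.5) partially overlaps it — only the 16.93 mm² overlap (of its 41.57 mm²) is removed, clipping the outline; the r=3 cylinder at (14.5, 12) partially overlaps it — only the 19.49 mm² overlap (of its 23.38 mm²) is removed, clipping the outline; the r=9 sphere at (12.5, 10) partially overlaps it — only the 133.70 mm² overlap (of its 203.79 mm²) is removed, clipping the outline — 2 connected regions. Overall, the cross-section has 2 separate islands. The nearest boundary edge runs (16.00, 17.67)→(8.07, 17.67); distance from the point to it = 3.87 mm. The point is not inside any of the regions above, so it lies outside the cross-section (3.87 mm from the nearest boundary).

outside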